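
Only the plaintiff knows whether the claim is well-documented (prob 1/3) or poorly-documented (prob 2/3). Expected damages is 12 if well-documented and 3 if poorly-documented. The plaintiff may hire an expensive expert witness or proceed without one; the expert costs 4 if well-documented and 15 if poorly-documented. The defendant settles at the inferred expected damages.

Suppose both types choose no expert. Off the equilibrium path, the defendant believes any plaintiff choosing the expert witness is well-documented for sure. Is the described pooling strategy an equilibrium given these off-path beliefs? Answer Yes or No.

No

On path, the defendant holds the prior and pays 1/3·12 + 2/3·3 = 6. Off path (the expert witness), believing well-documented, it pays 12.
well-documented: no expert nets 6; the expert witness nets 12 − 4 = 8. well-documented would deviate.
poorly-documented: no expert nets 6; the expert witness nets 12 − 15 = -3. poorly-documented stays.
A type deviates, so pooling fails.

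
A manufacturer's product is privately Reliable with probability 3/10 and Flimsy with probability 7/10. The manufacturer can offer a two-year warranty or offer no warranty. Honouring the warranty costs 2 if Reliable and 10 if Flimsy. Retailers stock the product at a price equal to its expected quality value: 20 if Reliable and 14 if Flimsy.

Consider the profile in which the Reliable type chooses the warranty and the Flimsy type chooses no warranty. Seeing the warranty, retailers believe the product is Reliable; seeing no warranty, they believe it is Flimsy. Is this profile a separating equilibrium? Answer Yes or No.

Yes

Under these beliefs, the warranty earns price 20 and no warranty earns price 14.
Reliable: the warranty nets 20 − 2 = 18; no warranty nets 14. Reliable prefers the warranty.
Flimsy: the warranty nets 20 − 10 = 10; no warranty nets 14. Flimsy prefers no warranty.
Neither type deviates, so the separating profile is an equilibrium.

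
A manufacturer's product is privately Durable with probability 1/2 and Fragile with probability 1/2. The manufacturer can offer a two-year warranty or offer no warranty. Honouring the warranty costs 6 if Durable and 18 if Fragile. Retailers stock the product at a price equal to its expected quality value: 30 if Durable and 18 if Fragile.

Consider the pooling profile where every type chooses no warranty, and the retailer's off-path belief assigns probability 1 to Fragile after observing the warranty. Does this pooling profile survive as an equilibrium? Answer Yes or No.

On path, the retailer holds the prior and pays 1/2·30 + 1/2·18 = 24. Off path (the warranty), believing Fragile, it pays 18.
Durable: no warranty nets 24; the warranty nets 18 − 6 = 12. Durable stays.
Fragile: no warranty nets 24; the warranty nets 18 − 18 = 0. Fragile stays.
No type deviates, so pooling is sustained.

Yes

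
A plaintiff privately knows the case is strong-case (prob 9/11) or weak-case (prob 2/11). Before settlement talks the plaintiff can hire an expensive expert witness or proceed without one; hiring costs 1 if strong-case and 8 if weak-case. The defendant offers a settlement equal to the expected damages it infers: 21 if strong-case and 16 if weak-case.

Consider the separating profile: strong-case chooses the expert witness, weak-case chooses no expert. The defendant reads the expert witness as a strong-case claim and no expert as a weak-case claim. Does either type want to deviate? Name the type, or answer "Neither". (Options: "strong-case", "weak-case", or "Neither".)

The expert witness pays 21; no expert pays 16.
strong-case: assigned the expert witness, nets 21 − 1 = 20; deviating to no expert nets 16.
weak-case: assigned no expert, nets 16; deviating to the expert witness nets 21 − 8 = 13.
Both types strictly prefer their assigned action; no profitable deviation.

Neither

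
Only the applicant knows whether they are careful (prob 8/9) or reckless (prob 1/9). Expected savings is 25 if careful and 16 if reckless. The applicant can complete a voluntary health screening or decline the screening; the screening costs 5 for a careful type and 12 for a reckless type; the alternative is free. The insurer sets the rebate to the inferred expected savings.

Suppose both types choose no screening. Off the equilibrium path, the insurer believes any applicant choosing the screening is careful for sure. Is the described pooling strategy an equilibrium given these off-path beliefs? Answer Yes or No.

Yes

On path, the insurer holds the prior and pays 8/9·25 + 1/9·16 = 24. Off path (the screening), believing careful, it pays 25.
careful: no screening nets 24; the screening nets 25 − 5 = 20. careful stays.
reckless: no screening nets 24; the screening nets 25 − 12 = 13. reckless stays.
No type deviates, so pooling is sustained.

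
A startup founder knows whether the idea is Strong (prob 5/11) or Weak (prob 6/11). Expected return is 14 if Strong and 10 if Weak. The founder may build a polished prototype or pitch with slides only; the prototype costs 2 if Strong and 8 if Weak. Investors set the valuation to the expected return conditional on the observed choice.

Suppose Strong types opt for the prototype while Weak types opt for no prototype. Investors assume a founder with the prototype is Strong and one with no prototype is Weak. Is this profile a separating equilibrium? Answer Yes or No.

Under these beliefs, the prototype earns valuation 14 and no prototype earns valuation 10.
Strong: the prototype nets 14 − 2 = 12; no prototype nets 10. Strong prefers the prototype.
Weak: the prototype nets 14 − 8 = 6; no prototype nets 10. Weak prefers no prototype.
Neither type deviates, so the separating profile is an equilibrium.

Yes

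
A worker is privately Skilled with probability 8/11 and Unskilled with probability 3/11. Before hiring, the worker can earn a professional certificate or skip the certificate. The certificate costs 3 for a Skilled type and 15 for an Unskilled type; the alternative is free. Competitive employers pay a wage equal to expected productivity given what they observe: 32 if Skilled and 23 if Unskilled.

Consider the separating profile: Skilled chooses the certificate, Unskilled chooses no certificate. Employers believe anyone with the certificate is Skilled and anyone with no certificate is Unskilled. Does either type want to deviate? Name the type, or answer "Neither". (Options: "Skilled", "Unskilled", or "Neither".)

The certificate pays 32; no certificate pays 23.
Skilled: assigned the certificate, nets 32 − 3 = 29; deviating to no certificate nets 23.
Unskilled: assigned no certificate, nets 23; deviating to the certificate nets 32 − 15 = 17.
Both types strictly prefer their assigned action; no profitable deviation.

Neither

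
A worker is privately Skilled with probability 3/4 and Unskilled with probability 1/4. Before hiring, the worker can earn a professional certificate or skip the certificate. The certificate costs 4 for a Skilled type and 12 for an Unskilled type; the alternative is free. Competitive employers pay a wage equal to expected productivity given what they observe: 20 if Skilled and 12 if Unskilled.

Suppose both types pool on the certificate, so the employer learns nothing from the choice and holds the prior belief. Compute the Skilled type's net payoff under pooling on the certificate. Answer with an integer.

Pooled wage = 3/4·20 + 1/4·12 = 18.
Skilled pays cost 4 for the certificate, so net payoff = 18 − 4 = 14.

14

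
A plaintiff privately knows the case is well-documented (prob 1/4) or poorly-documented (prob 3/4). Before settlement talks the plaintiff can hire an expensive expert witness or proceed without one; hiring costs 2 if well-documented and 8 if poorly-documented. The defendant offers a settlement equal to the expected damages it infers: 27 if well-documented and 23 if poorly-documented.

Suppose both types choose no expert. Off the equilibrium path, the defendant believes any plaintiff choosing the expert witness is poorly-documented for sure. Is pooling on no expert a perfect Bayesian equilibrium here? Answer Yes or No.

Yes

On path, the defendant holds the prior and pays 1/4·27 + 3/4·23 = 24. Off path (the expert witness), believing poorly-documented, it pays 23.
well-documented: no expert nets 24; the expert witness nets 23 − 2 = 21. well-documented stays.
poorly-documented: no expert nets 24; the expert witness nets 23 − 8 = 15. poorly-documented stays.
No type deviates, so pooling is sustained.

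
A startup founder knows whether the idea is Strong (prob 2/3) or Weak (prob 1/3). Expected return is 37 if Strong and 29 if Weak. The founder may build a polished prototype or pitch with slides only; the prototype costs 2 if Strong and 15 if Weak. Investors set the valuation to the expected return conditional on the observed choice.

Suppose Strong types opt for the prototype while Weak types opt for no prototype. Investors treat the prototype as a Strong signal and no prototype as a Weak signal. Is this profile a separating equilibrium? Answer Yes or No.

Under these beliefs, the prototype earns valuation 37 and no prototype earns valuation 29.
Strong: the prototype nets 37 − 2 = 35; no prototype nets 29. Strong prefers the prototype.
Weak: the prototype nets 37 − 15 = 22; no prototype nets 29. Weak prefers no prototype.
Neither type deviates, so the separating profile is an equilibrium.

Yes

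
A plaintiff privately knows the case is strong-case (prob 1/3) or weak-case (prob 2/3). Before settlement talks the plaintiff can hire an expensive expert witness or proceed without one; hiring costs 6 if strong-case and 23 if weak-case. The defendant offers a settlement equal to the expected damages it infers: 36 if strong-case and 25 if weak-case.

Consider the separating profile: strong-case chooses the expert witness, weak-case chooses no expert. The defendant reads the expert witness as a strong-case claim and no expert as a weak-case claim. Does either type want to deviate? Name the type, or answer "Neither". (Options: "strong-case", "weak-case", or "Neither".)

Neither

The expert witness pays 36; no expert pays 25.
strong-case: assigned the expert witness, nets 36 − 6 = 30; deviating to no expert nets 25.
weak-case: assigned no expert, nets 25; deviating to the expert witness nets 36 − 23 = 13.
Both types strictly prefer their assigned action; no profitable deviation.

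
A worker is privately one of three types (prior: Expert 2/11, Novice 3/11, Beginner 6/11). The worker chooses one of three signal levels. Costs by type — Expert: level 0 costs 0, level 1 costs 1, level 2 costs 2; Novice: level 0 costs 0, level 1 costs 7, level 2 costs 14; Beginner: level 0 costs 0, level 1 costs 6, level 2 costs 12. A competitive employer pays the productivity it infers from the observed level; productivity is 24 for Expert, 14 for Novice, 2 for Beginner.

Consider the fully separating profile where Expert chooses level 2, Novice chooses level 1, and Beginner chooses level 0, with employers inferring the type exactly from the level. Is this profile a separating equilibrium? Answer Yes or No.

Separating wages: level 2 → 24, level 1 → 14, level 0 → 2.
Expert (assigned level 2): level 0: 2 − 0 = 2; level 1: 14 − 1 = 13; level 2: 24 − 2 = 22. Expert stays.
Novice (assigned level 1): level 0: 2 − 0 = 2; level 1: 14 − 7 = 7; level 2: 24 − 14 = 10. Novice prefers level 2.
Beginner (assigned level 0): level 0: 2 − 0 = 2; level 1: 14 − 6 = 8; level 2: 24 − 12 = 12. Beginner prefers level 2.
At least one type deviates; the separating profile fails.

No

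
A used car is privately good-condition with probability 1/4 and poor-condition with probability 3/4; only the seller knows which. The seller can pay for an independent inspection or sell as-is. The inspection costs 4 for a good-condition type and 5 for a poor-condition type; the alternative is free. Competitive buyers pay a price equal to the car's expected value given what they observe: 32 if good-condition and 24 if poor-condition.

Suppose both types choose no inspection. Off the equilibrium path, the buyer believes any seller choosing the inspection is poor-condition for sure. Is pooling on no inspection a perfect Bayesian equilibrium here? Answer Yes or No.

Yes

On path, the buyer holds the prior and pays 1/4·32 + 3/4·24 = 26. Off path (the inspection), believing poor-condition, it pays 24.
good-condition: no inspection nets 26; the inspection nets 24 − 4 = 20. good-condition stays.
poor-condition: no inspection nets 26; the inspection nets 24 − 5 = 19. poor-condition stays.
No type deviates, so pooling is sustained.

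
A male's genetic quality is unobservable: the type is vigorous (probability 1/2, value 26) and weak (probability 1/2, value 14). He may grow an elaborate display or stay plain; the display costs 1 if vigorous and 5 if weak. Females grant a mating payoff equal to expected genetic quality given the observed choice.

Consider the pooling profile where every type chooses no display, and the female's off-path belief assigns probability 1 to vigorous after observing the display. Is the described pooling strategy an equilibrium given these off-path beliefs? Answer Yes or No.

No

On path, the female holds the prior and pays 1/2·26 + 1/2·14 = 20. Off path (the display), believing vigorous, it pays 26.
vigorous: no display nets 20; the display nets 26 − 1 = 25. vigorous would deviate.
weak: no display nets 20; the display nets 26 − 5 = 21. weak would deviate.
A type deviates, so pooling fails.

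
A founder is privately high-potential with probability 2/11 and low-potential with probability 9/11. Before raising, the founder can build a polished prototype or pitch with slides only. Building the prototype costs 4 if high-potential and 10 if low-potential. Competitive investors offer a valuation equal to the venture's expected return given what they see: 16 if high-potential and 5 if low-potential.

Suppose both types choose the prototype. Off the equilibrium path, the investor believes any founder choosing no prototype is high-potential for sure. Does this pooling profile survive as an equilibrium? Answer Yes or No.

On path, the investor holds the prior and pays 2/11·16 + 9/11·5 = 7. Off path (no prototype), believing high-potential, it pays 16.
high-potential: the prototype nets 7 − 4 = 3; no prototype nets 16. high-potential would deviate.
low-potential: the prototype nets 7 − 10 = -3; no prototype nets 16. low-potential would deviate.
A type deviates, so pooling fails.

No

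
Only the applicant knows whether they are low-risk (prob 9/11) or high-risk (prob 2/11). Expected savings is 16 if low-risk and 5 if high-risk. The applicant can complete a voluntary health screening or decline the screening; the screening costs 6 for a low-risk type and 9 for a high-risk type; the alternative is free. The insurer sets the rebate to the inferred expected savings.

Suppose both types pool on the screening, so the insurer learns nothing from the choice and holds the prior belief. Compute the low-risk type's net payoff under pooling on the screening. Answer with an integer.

Pooled rebate = 9/11·16 + 2/11·5 = 14.
low-risk pays cost 6 for the screening, so net payoff = 14 − 6 = 8.

8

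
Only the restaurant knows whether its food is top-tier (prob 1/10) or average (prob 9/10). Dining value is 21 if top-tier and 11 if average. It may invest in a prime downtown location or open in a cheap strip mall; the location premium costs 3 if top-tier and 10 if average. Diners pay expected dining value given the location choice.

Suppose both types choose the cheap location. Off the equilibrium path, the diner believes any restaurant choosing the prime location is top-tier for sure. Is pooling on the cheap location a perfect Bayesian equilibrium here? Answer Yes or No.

No

On path, the diner holds the prior and pays 1/10·21 + 9/10·11 = 12. Off path (the prime location), believing top-tier, it pays 21.
top-tier: the cheap location nets 12; the prime location nets 21 − 3 = 18. top-tier would deviate.
average: the cheap location nets 12; the prime location nets 21 − 10 = 11. average stays.
A type deviates, so pooling fails.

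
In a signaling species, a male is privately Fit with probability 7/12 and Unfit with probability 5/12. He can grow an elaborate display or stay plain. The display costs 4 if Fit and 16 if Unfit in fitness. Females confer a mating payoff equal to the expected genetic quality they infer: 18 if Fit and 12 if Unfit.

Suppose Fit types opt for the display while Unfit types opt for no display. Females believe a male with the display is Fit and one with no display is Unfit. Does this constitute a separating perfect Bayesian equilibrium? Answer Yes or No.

Yes

Under these beliefs, the display earns mating payoff 18 and no display earns mating payoff 12.
Fit: the display nets 18 − 4 = 14; no display nets 12. Fit prefers the display.
Unfit: the display nets 18 − 16 = 2; no display nets 12. Unfit prefers no display.
Neither type deviates, so the separating profile is an equilibrium.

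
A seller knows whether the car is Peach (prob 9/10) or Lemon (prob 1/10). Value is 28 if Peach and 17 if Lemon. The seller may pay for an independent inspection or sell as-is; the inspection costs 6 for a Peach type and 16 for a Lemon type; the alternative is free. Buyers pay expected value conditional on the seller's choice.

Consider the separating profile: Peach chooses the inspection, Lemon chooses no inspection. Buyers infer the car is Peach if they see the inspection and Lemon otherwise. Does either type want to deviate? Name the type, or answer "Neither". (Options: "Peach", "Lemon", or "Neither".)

Neither

The inspection pays 28; no inspection pays 17.
Peach: assigned the inspection, nets 28 − 6 = 22; deviating to no inspection nets 17.
Lemon: assigned no inspection, nets 17; deviating to the inspection nets 28 − 16 = 12.
Both types strictly prefer their assigned action; no profitable deviation.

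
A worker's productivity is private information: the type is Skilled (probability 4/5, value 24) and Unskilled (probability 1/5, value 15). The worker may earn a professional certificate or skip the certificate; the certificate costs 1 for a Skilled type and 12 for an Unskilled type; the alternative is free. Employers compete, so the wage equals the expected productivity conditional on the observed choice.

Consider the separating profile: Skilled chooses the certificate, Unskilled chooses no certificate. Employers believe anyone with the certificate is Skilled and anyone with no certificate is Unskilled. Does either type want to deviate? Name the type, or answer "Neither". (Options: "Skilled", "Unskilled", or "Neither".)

The certificate pays 24; no certificate pays 15.
Skilled: assigned the certificate, nets 24 − 1 = 23; deviating to no certificate nets 15.
Unskilled: assigned no certificate, nets 15; deviating to the certificate nets 24 − 12 = 12.
Both types strictly prefer their assigned action; no profitable deviation.

Neither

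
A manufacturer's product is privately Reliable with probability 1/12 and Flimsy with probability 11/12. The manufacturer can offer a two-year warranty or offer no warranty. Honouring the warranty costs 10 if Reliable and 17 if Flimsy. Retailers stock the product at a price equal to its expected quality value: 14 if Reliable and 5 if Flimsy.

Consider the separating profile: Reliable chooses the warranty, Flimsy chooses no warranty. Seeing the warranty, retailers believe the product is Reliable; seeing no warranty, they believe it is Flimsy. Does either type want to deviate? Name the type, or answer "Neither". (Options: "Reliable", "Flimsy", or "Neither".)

The warranty pays 14; no warranty pays 5.
Reliable: assigned the warranty, nets 14 − 10 = 4; deviating to no warranty nets 5.
Flimsy: assigned no warranty, nets 5; deviating to the warranty nets 14 − 17 = -3.
The Reliable type gains 1 by deviating.

Reliable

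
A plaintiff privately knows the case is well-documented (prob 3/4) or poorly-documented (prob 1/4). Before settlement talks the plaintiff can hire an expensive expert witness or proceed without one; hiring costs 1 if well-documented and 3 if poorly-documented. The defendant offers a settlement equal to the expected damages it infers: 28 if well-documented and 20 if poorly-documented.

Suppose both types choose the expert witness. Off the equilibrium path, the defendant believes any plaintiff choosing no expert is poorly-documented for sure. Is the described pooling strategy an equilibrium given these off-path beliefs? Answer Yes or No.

On path, the defendant holds the prior and pays 3/4·28 + 1/4·20 = 26. Off path (no expert), believing poorly-documented, it pays 20.
well-documented: the expert witness nets 26 − 1 = 25; no expert nets 20. well-documented stays.
poorly-documented: the expert witness nets 26 − 3 = 23; no expert nets 20. poorly-documented stays.
No type deviates, so pooling is sustained.

Yes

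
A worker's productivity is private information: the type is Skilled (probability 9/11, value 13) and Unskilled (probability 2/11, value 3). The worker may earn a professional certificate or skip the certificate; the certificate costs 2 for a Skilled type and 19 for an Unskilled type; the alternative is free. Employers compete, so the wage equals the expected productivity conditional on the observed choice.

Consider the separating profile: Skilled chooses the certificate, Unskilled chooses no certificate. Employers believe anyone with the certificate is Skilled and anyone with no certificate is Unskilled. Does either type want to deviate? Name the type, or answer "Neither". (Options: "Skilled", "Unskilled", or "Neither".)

Neither

The certificate pays 13; no certificate pays 3.
Skilled: assigned the certificate, nets 13 − 2 = 11; deviating to no certificate nets 3.
Unskilled: assigned no certificate, nets 3; deviating to the certificate nets 13 − 19 = -6.
Both types strictly prefer their assigned action; no profitable deviation.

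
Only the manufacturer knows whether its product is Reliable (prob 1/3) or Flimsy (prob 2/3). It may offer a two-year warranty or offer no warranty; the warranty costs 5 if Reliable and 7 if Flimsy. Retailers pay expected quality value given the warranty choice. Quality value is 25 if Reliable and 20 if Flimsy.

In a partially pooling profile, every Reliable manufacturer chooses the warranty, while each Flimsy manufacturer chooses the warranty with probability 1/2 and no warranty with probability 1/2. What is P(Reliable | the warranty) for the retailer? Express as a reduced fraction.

1/2

P(the warranty) = (1/3)·1 + (2/3)·(1/2) = 2/3.
By Bayes' rule, P(Reliable | the warranty) = (1/3) / (2/3) = 1/2.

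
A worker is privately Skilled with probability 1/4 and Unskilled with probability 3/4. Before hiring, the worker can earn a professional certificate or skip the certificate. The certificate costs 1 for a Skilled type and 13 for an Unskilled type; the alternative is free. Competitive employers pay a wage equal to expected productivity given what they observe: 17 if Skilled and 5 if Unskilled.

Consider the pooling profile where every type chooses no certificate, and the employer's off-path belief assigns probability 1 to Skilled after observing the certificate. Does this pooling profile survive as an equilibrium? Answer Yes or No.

On path, the employer holds the prior and pays 1/4·17 + 3/4·5 = 8. Off path (the certificate), believing Skilled, it pays 17.
Skilled: no certificate nets 8; the certificate nets 17 − 1 = 16. Skilled would deviate.
Unskilled: no certificate nets 8; the certificate nets 17 − 13 = 4. Unskilled stays.
A type deviates, so pooling fails.

No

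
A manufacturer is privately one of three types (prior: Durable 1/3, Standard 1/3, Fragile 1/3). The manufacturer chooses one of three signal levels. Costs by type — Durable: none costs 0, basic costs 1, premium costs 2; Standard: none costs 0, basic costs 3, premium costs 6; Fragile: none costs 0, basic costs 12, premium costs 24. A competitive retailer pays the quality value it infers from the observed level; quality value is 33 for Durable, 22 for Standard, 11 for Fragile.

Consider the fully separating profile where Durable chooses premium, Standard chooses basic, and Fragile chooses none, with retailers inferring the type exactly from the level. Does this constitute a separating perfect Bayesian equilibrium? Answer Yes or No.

Separating prices: premium → 33, basic → 22, none → 11.
Durable (assigned premium): none: 11 − 0 = 11; basic: 22 − 1 = 21; premium: 33 − 2 = 31. Durable stays.
Standard (assigned basic): none: 11 − 0 = 11; basic: 22 − 3 = 19; premium: 33 − 6 = 27. Standard prefers premium.
Fragile (assigned none): none: 11 − 0 = 11; basic: 22 − 12 = 10; premium: 33 − 24 = 9. Fragile stays.
At least one type deviates; the separating profile fails.

No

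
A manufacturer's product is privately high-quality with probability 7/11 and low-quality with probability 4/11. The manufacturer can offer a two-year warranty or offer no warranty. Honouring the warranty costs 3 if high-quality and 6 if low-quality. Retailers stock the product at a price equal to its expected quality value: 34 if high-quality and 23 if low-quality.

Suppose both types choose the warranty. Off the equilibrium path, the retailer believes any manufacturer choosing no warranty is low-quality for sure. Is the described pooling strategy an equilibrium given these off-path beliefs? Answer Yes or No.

On path, the retailer holds the prior and pays 7/11·34 + 4/11·23 = 30. Off path (no warranty), believing low-quality, it pays 23.
high-quality: the warranty nets 30 − 3 = 27; no warranty nets 23. high-quality stays.
low-quality: the warranty nets 30 − 6 = 24; no warranty nets 23. low-quality stays.
No type deviates, so pooling is sustained.

Yes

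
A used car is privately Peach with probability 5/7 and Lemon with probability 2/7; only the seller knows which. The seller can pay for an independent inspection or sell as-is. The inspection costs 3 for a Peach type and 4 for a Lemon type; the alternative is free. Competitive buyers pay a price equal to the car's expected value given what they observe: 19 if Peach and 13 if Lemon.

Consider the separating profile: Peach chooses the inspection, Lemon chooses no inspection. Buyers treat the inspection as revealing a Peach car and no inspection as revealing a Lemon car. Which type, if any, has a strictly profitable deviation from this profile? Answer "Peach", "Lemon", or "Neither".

The inspection pays 19; no inspection pays 13.
Peach: assigned the inspection, nets 19 − 3 = 16; deviating to no inspection nets 13.
Lemon: assigned no inspection, nets 13; deviating to the inspection nets 19 − 4 = 15.
The Lemon type gains 2 by deviating.

Lemon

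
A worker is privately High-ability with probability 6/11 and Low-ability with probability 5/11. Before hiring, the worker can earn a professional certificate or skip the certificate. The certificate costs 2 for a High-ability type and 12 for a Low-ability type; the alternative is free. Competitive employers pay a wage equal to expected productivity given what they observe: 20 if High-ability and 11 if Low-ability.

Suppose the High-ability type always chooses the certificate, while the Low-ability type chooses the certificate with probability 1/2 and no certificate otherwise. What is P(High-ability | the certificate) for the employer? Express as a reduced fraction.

P(the certificate) = (6/11)·1 + (5/11)·(1/2) = 17/22.
By Bayes' rule, P(High-ability | the certificate) = (6/11) / (17/22) = 12/17.

12/17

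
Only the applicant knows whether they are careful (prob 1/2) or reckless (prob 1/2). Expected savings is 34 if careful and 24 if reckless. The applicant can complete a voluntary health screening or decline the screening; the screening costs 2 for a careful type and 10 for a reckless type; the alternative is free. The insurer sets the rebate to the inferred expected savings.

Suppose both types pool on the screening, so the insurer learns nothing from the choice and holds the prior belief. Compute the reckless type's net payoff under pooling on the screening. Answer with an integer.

19

Pooled rebate = 1/2·34 + 1/2·24 = 29.
reckless pays cost 10 for the screening, so net payoff = 29 − 10 = 19.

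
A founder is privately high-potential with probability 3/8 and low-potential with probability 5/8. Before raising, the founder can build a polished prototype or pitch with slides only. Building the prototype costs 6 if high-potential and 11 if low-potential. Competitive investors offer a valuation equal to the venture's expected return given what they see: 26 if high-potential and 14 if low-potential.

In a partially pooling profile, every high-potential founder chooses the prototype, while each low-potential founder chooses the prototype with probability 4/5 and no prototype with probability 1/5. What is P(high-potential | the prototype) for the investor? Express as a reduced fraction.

P(the prototype) = (3/8)·1 + (5/8)·(4/5) = 7/8.
By Bayes' rule, P(high-potential | the prototype) = (3/8) / (7/8) = 3/7.

3/7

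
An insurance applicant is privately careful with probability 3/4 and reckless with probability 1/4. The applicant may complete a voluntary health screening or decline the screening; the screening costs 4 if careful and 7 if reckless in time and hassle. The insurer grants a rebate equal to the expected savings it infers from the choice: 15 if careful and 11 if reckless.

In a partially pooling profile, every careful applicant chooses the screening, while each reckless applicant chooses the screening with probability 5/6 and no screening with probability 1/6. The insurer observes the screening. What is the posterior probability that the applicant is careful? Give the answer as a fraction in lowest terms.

P(the screening) = (3/4)·1 + (1/4)·(5/6) = 23/24.
By Bayes' rule, P(careful | the screening) = (3/4) / (23/24) = 18/23.

18/23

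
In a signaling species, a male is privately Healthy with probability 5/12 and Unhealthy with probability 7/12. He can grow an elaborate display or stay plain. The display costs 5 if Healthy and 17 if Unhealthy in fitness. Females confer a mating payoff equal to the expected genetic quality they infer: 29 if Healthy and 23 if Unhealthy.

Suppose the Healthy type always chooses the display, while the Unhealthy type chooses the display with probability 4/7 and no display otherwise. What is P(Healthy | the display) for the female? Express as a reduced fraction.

P(the display) = (5/12)·1 + (7/12)·(4/7) = 3/4.
By Bayes' rule, P(Healthy | the display) = (5/12) / (3/4) = 5/9.

5/9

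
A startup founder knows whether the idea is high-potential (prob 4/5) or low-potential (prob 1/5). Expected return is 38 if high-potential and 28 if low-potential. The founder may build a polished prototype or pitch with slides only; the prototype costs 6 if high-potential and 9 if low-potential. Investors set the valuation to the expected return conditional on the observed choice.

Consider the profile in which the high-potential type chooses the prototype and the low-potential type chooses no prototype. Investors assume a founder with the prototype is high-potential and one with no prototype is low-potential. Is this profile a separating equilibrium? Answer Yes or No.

Under these beliefs, the prototype earns valuation 38 and no prototype earns valuation 28.
high-potential: the prototype nets 38 − 6 = 32; no prototype nets 28. high-potential prefers the prototype.
low-potential: the prototype nets 38 − 9 = 29; no prototype nets 28. low-potential would deviate to the prototype.
low-potential has a profitable deviation, so the profile is not an equilibrium.

No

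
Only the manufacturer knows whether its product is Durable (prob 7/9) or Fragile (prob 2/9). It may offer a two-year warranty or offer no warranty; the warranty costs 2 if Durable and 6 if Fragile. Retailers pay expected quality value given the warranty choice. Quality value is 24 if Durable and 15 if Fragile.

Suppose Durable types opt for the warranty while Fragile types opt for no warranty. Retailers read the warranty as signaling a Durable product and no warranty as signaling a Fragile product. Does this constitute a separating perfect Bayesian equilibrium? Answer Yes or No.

Under these beliefs, the warranty earns price 24 and no warranty earns price 15.
Durable: the warranty nets 24 − 2 = 22; no warranty nets 15. Durable prefers the warranty.
Fragile: the warranty nets 24 − 6 = 18; no warranty nets 15. Fragile would deviate to the warranty.
Fragile has a profitable deviation, so the profile is not an equilibrium.

No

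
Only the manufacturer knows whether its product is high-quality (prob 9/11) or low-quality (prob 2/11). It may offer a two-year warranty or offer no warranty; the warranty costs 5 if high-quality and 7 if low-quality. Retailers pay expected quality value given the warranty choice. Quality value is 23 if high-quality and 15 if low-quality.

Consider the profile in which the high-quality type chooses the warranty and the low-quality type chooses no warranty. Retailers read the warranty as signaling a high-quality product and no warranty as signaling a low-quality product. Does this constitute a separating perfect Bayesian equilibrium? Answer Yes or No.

Under these beliefs, the warranty earns price 23 and no warranty earns price 15.
high-quality: the warranty nets 23 − 5 = 18; no warranty nets 15. high-quality prefers the warranty.
low-quality: the warranty nets 23 − 7 = 16; no warranty nets 15. low-quality would deviate to the warranty.
low-quality has a profitable deviation, so the profile is not an equilibrium.

No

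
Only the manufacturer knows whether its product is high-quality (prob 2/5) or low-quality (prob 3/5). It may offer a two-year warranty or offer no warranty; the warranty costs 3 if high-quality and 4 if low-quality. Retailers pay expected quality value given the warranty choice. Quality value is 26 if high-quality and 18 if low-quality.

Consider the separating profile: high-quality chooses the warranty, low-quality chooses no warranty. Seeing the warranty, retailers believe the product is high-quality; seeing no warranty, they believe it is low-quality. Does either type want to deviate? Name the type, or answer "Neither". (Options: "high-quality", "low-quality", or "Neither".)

low-quality

The warranty pays 26; no warranty pays 18.
high-quality: assigned the warranty, nets 26 − 3 = 23; deviating to no warranty nets 18.
low-quality: assigned no warranty, nets 18; deviating to the warranty nets 26 − 4 = 22.
The low-quality type gains 4 by deviating.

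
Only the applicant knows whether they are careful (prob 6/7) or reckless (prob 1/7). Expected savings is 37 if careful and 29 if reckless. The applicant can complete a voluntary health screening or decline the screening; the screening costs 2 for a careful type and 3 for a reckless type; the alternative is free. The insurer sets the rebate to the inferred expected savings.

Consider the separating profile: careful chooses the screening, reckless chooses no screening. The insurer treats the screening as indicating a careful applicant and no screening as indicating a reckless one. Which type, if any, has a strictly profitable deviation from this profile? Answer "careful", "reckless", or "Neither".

reckless

The screening pays 37; no screening pays 29.
careful: assigned the screening, nets 37 − 2 = 35; deviating to no screening nets 29.
reckless: assigned no screening, nets 29; deviating to the screening nets 37 − 3 = 34.
The reckless type gains 5 by deviating.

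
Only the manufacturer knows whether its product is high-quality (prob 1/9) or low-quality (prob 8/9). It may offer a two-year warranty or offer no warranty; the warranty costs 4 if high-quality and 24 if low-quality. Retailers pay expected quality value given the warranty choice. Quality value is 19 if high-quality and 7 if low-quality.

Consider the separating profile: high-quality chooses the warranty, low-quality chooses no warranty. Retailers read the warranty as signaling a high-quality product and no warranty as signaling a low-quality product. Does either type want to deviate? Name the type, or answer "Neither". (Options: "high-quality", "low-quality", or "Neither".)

The warranty pays 19; no warranty pays 7.
high-quality: assigned the warranty, nets 19 − 4 = 15; deviating to no warranty nets 7.
low-quality: assigned no warranty, nets 7; deviating to the warranty nets 19 − 24 = -5.
Both types strictly prefer their assigned action; no profitable deviation.

Neither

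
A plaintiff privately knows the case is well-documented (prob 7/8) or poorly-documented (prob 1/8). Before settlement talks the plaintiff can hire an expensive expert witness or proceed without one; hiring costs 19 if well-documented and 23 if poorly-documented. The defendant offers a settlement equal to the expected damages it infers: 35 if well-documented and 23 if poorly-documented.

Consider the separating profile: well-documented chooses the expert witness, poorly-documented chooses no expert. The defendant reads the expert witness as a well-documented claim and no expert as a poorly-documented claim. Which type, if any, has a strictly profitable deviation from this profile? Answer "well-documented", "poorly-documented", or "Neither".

well-documented

The expert witness pays 35; no expert pays 23.
well-documented: assigned the expert witness, nets 35 − 19 = 16; deviating to no expert nets 23.
poorly-documented: assigned no expert, nets 23; deviating to the expert witness nets 35 − 23 = 12.
The well-documented type gains 7 by deviating.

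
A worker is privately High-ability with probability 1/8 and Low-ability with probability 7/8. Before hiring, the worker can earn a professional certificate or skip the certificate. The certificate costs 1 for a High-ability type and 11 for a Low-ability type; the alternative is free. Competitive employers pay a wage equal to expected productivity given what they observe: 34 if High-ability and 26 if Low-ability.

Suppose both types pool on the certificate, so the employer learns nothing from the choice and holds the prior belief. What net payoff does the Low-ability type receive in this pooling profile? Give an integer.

16

Pooled wage = 1/8·34 + 7/8·26 = 27.
Low-ability pays cost 11 for the certificate, so net payoff = 27 − 11 = 16.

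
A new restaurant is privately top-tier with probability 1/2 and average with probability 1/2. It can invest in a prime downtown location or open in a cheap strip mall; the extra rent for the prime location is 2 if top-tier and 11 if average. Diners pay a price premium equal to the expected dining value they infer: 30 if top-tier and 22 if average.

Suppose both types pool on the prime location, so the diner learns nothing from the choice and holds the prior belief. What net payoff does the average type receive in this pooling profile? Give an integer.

15

Pooled price premium = 1/2·30 + 1/2·22 = 26.
average pays cost 11 for the prime location, so net payoff = 26 − 11 = 15.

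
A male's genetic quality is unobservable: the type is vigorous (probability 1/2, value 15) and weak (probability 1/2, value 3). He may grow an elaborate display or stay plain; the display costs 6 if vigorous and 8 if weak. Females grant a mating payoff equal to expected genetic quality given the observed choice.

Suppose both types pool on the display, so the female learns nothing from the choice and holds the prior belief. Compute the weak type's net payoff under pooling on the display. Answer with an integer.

1

Pooled mating payoff = 1/2·15 + 1/2·3 = 9.
weak pays cost 8 for the display, so net payoff = 9 − 8 = 1.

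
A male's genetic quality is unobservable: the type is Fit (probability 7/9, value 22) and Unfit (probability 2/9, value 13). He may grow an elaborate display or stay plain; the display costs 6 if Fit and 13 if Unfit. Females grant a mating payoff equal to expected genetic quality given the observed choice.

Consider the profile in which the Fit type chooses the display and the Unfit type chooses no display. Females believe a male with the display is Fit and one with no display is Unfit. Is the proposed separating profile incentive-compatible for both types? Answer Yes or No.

Under these beliefs, the display earns mating payoff 22 and no display earns mating payoff 13.
Fit: the display nets 22 − 6 = 16; no display nets 13. Fit prefers the display.
Unfit: the display nets 22 − 13 = 9; no display nets 13. Unfit prefers no display.
Neither type deviates, so the separating profile is an equilibrium.

Yes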